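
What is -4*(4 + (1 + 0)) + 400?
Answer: 380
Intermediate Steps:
-4*(4 + (1 + 0)) + 400 = -4*(4 + 1) + 400 = -4*5 + 400 = -20 + 400 = 380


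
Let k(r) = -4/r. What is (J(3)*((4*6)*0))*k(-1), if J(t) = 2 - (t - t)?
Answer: 0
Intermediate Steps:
J(t) = 2 (J(t) = 2 - 1*0 = 2 + 0 = 2)
(J(3)*((4*6)*0))*k(-1) = (2*((4*6)*0))*(-4/(-1)) = (2*(24*0))*(-4*(-1)) = (2*0)*4 = 0*4 = 0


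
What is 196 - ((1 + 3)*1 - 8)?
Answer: 200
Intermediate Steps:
196 - ((1 + 3)*1 - 8) = 196 - (4*1 - 8) = 196 - (4 - 8) = 196 - 1*(-4) = 196 + 4 = 200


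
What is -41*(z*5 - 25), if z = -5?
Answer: 2050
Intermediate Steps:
-41*(z*5 - 25) = -41*(-5*5 - 25) = -41*(-25 - 25) = -41*(-50) = 2050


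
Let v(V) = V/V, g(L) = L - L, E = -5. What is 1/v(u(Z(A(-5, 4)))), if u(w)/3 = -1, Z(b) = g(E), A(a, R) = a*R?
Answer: 1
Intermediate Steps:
A(a, R) = R*a
g(L) = 0
Z(b) = 0
u(w) = -3 (u(w) = 3*(-1) = -3)
v(V) = 1
1/v(u(Z(A(-5, 4)))) = 1/1 = 1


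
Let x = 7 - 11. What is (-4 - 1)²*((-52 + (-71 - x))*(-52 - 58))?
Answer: 327250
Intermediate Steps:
x = -4
(-4 - 1)²*((-52 + (-71 - x))*(-52 - 58)) = (-4 - 1)²*((-52 + (-71 - 1*(-4)))*(-52 - 58)) = (-5)²*((-52 + (-71 + 4))*(-110)) = 25*((-52 - 67)*(-110)) = 25*(-119*(-110)) = 25*13090 = 327250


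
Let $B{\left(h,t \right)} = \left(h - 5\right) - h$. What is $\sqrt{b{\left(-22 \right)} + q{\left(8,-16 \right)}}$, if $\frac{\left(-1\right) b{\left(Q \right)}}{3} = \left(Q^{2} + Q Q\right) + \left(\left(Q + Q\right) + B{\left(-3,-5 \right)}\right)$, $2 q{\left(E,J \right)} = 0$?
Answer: $i \sqrt{2757} \approx 52.507 i$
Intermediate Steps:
$B{\left(h,t \right)} = -5$ ($B{\left(h,t \right)} = \left(-5 + h\right) - h = -5$)
$q{\left(E,J \right)} = 0$ ($q{\left(E,J \right)} = \frac{1}{2} \cdot 0 = 0$)
$b{\left(Q \right)} = 15 - 6 Q - 6 Q^{2}$ ($b{\left(Q \right)} = - 3 \left(\left(Q^{2} + Q Q\right) + \left(\left(Q + Q\right) - 5\right)\right) = - 3 \left(\left(Q^{2} + Q^{2}\right) + \left(2 Q - 5\right)\right) = - 3 \left(2 Q^{2} + \left(-5 + 2 Q\right)\right) = - 3 \left(-5 + 2 Q + 2 Q^{2}\right) = 15 - 6 Q - 6 Q^{2}$)
$\sqrt{b{\left(-22 \right)} + q{\left(8,-16 \right)}} = \sqrt{\left(15 - -132 - 6 \left(-22\right)^{2}\right) + 0} = \sqrt{\left(15 + 132 - 2904\right) + 0} = \sqrt{-2757 + 0} = \sqrt{-2757} = i \sqrt{2757}$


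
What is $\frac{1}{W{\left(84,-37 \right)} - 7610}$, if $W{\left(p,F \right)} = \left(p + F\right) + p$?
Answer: $- \frac{1}{7479} \approx -0.00013371$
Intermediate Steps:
$W{\left(p,F \right)} = F + 2 p$ ($W{\left(p,F \right)} = \left(F + p\right) + p = F + 2 p$)
$\frac{1}{W{\left(84,-37 \right)} - 7610} = \frac{1}{\left(-37 + 2 \cdot 84\right) - 7610} = \frac{1}{\left(-37 + 168\right) - 7610} = \frac{1}{131 - 7610} = \frac{1}{-7479} = - \frac{1}{7479}$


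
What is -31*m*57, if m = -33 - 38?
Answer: 125457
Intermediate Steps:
m = -71
-31*m*57 = -31*(-71)*57 = 2201*57 = 125457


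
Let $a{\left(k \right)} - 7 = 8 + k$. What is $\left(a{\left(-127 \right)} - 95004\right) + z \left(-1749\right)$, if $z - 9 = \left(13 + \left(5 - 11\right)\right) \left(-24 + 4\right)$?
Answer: $134003$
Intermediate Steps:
$a{\left(k \right)} = 15 + k$ ($a{\left(k \right)} = 7 + \left(8 + k\right) = 15 + k$)
$z = -131$ ($z = 9 + \left(13 + \left(5 - 11\right)\right) \left(-24 + 4\right) = 9 + \left(13 - 6\right) \left(-20\right) = 9 + 7 \left(-20\right) = 9 - 140 = -131$)
$\left(a{\left(-127 \right)} - 95004\right) + z \left(-1749\right) = \left(\left(15 - 127\right) - 95004\right) - -229119 = \left(-112 - 95004\right) + 229119 = -95116 + 229119 = 134003$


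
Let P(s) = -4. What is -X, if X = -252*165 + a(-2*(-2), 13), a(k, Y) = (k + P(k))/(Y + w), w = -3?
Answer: 41580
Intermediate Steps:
a(k, Y) = (-4 + k)/(-3 + Y) (a(k, Y) = (k - 4)/(Y - 3) = (-4 + k)/(-3 + Y))
X = -41580 (X = -252*165 + (-4 - 2*(-2))/(-3 + 13) = -41580 + (-4 + 4)/10 = -41580 + (⅒)*0 = -41580 + 0 = -41580)
-X = -1*(-41580) = 41580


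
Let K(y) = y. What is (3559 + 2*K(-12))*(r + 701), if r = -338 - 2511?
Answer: -7593180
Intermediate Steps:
r = -2849
(3559 + 2*K(-12))*(r + 701) = (3559 + 2*(-12))*(-2849 + 701) = (3559 - 24)*(-2148) = 3535*(-2148) = -7593180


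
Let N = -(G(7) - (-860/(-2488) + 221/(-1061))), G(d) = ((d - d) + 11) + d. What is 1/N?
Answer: -659942/11788303 ≈ -0.055983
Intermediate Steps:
G(d) = 11 + d (G(d) = (0 + 11) + d = 11 + d)
N = -11788303/659942 (N = -((11 + 7) - (-860/(-2488) + 221/(-1061))) = -(18 - (-860*(-1/2488) + 221*(-1/1061))) = -(18 - (215/622 - 221/1061)) = -(18 - 1*90653/659942) = -(18 - 90653/659942) = -1*11788303/659942 = -11788303/659942 ≈ -17.863)
1/N = 1/(-11788303/659942) = -659942/11788303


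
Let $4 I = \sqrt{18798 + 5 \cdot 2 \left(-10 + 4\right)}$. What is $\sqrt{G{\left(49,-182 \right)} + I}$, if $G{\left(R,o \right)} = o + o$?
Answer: $\frac{\sqrt{-1456 + 3 \sqrt{2082}}}{2} \approx 18.16 i$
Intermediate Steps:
$G{\left(R,o \right)} = 2 o$
$I = \frac{3 \sqrt{2082}}{4}$ ($I = \frac{\sqrt{18798 + 5 \cdot 2 \left(-10 + 4\right)}}{4} = \frac{\sqrt{18798 + 5 \cdot 2 \left(-6\right)}}{4} = \frac{\sqrt{18798 + 5 \left(-12\right)}}{4} = \frac{\sqrt{18798 - 60}}{4} = \frac{\sqrt{18738}}{4} = \frac{3 \sqrt{2082}}{4} \approx 34.222$)
$\sqrt{G{\left(49,-182 \right)} + I} = \sqrt{2 \left(-182\right) + \frac{3 \sqrt{2082}}{4}} = \sqrt{-364 + \frac{3 \sqrt{2082}}{4}}$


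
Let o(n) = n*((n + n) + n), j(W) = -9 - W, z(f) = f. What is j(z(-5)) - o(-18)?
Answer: -976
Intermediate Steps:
o(n) = 3*n² (o(n) = n*(2*n + n) = n*(3*n) = 3*n²)
j(z(-5)) - o(-18) = (-9 - 1*(-5)) - 3*(-18)² = (-9 + 5) - 3*324 = -4 - 1*972 = -4 - 972 = -976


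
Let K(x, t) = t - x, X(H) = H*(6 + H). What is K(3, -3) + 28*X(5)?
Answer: 1534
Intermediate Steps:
K(3, -3) + 28*X(5) = (-3 - 1*3) + 28*(5*(6 + 5)) = (-3 - 3) + 28*(5*11) = -6 + 28*55 = -6 + 1540 = 1534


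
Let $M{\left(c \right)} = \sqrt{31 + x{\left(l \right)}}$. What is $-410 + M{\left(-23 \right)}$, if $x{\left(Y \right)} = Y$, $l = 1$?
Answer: $-410 + 4 \sqrt{2} \approx -404.34$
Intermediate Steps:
$M{\left(c \right)} = 4 \sqrt{2}$ ($M{\left(c \right)} = \sqrt{31 + 1} = \sqrt{32} = 4 \sqrt{2}$)
$-410 + M{\left(-23 \right)} = -410 + 4 \sqrt{2}$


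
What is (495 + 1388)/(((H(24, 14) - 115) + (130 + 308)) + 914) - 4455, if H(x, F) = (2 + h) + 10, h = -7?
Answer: -5531227/1242 ≈ -4453.5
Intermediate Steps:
H(x, F) = 5 (H(x, F) = (2 - 7) + 10 = -5 + 10 = 5)
(495 + 1388)/(((H(24, 14) - 115) + (130 + 308)) + 914) - 4455 = (495 + 1388)/(((5 - 115) + (130 + 308)) + 914) - 4455 = 1883/((-110 + 438) + 914) - 4455 = 1883/(328 + 914) - 4455 = 1883/1242 - 4455 = -5531227/1242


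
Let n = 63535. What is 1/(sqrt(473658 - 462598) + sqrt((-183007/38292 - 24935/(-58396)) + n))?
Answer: 279512454/(sqrt(4963472381480319080634) + 559024908*sqrt(2765)) ≈ 0.0027994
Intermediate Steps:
1/(sqrt(473658 - 462598) + sqrt((-183007/38292 - 24935/(-58396)) + n)) = 1/(sqrt(473658 - 462598) + sqrt((-183007/38292 - 24935/(-58396)) + 63535)) = 1/(sqrt(11060) + sqrt((-183007*1/38292 - 24935*(-1/58396)) + 63535)) = 1/(2*sqrt(2765) + sqrt((-183007/38292 + 24935/58396) + 63535)) = 1/(2*sqrt(2765) + sqrt(-1216508219/279512454 + 63535)) = 1/(2*sqrt(2765) + sqrt(17757607256671/279512454)) = 1/(2*sqrt(2765) + sqrt(4963472381480319080634)/279512454)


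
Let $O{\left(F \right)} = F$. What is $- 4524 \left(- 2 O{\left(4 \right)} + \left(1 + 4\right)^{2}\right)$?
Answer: $-76908$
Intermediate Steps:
$- 4524 \left(- 2 O{\left(4 \right)} + \left(1 + 4\right)^{2}\right) = - 4524 \left(\left(-2\right) 4 + \left(1 + 4\right)^{2}\right) = - 4524 \left(-8 + 5^{2}\right) = - 4524 \left(-8 + 25\right) = \left(-4524\right) 17 = -76908$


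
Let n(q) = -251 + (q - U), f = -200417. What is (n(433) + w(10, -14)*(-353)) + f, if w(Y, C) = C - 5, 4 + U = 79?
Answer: -193603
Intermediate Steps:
U = 75 (U = -4 + 79 = 75)
w(Y, C) = -5 + C
n(q) = -326 + q (n(q) = -251 + (q - 1*75) = -251 + (q - 75) = -251 + (-75 + q) = -326 + q)
(n(433) + w(10, -14)*(-353)) + f = ((-326 + 433) + (-5 - 14)*(-353)) - 200417 = (107 - 19*(-353)) - 200417 = (107 + 6707) - 200417 = 6814 - 200417 = -193603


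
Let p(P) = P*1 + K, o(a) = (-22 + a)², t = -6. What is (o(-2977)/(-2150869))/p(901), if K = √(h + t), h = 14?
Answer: -8103594901/1746060398117 + 17988002*√2/1746060398117 ≈ -0.0046265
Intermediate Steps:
K = 2*√2 (K = √(14 - 6) = √8 = 2*√2 ≈ 2.8284)
p(P) = P + 2*√2 (p(P) = P*1 + 2*√2 = P + 2*√2)
(o(-2977)/(-2150869))/p(901) = ((-22 - 2977)²/(-2150869))/(901 + 2*√2) = ((-2999)²*(-1/2150869))/(901 + 2*√2) = (8994001*(-1/2150869))/(901 + 2*√2) = -8994001/(2150869*(901 + 2*√2))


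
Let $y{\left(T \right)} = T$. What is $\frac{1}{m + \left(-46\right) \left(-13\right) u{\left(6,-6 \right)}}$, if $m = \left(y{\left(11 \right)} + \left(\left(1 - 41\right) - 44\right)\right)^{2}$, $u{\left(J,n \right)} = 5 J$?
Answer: $\frac{1}{23269} \approx 4.2976 \cdot 10^{-5}$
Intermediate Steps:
$m = 5329$ ($m = \left(11 + \left(\left(1 - 41\right) - 44\right)\right)^{2} = \left(11 - 84\right)^{2} = \left(-73\right)^{2} = 5329$)
$\frac{1}{m + \left(-46\right) \left(-13\right) u{\left(6,-6 \right)}} = \frac{1}{5329 + \left(-46\right) \left(-13\right) 5 \cdot 6} = \frac{1}{5329 + 598 \cdot 30} = \frac{1}{5329 + 17940} = \frac{1}{23269}$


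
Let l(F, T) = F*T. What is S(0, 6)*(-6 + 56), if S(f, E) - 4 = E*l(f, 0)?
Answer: 200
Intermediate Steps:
S(f, E) = 4 (S(f, E) = 4 + E*(f*0) = 4 + E*0 = 4 + 0 = 4)
S(0, 6)*(-6 + 56) = 4*(-6 + 56) = 4*50 = 200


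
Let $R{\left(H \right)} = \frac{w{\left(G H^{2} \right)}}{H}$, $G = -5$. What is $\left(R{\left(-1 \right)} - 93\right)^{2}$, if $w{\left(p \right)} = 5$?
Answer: $9604$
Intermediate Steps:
$R{\left(H \right)} = \frac{5}{H}$
$\left(R{\left(-1 \right)} - 93\right)^{2} = \left(\frac{5}{-1} - 93\right)^{2} = \left(5 \left(-1\right) - 93\right)^{2} = \left(-5 - 93\right)^{2} = \left(-98\right)^{2} = 9604$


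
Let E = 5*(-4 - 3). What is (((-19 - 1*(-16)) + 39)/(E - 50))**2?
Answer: 1296/7225 ≈ 0.17938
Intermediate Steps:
E = -35 (E = 5*(-7) = -35)
(((-19 - 1*(-16)) + 39)/(E - 50))**2 = (((-19 - 1*(-16)) + 39)/(-35 - 50))**2 = (((-19 + 16) + 39)/(-85))**2 = ((-3 + 39)*(-1/85))**2 = (36*(-1/85))**2 = (-36/85)**2 = 1296/7225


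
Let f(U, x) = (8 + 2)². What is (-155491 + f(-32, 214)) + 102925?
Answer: -52466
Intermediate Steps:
f(U, x) = 100 (f(U, x) = 10² = 100)
(-155491 + f(-32, 214)) + 102925 = (-155491 + 100) + 102925 = -155391 + 102925 = -52466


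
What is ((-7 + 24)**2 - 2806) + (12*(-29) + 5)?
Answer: -2860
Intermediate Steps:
((-7 + 24)**2 - 2806) + (12*(-29) + 5) = (17**2 - 2806) + (-348 + 5) = (289 - 2806) - 343 = -2517 - 343 = -2860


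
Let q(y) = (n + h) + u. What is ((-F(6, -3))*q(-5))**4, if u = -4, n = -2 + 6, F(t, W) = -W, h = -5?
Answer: 50625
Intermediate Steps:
n = 4
q(y) = -5 (q(y) = (4 - 5) - 4 = -1 - 4 = -5)
((-F(6, -3))*q(-5))**4 = (-(-1)*(-3)*(-5))**4 = (-1*3*(-5))**4 = (-3*(-5))**4 = 15**4 = 50625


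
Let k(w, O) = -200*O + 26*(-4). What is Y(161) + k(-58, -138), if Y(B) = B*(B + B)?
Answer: 79338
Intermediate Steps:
Y(B) = 2*B² (Y(B) = B*(2*B) = 2*B²)
k(w, O) = -104 - 200*O (k(w, O) = -200*O - 104 = -104 - 200*O)
Y(161) + k(-58, -138) = 2*161² + (-104 - 200*(-138)) = 2*25921 + (-104 + 27600) = 51842 + 27496 = 79338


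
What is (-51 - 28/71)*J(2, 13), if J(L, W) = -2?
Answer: 7298/71 ≈ 102.79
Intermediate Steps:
(-51 - 28/71)*J(2, 13) = (-51 - 28/71)*(-2) = -3649/71*(-2) = 7298/71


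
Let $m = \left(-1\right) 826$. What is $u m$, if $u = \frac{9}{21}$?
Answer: $-354$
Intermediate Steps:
$u = \frac{3}{7}$ ($u = 9 \cdot \frac{1}{21} = \frac{3}{7} \approx 0.42857$)
$m = -826$
$u m = \frac{3}{7} \left(-826\right) = -354$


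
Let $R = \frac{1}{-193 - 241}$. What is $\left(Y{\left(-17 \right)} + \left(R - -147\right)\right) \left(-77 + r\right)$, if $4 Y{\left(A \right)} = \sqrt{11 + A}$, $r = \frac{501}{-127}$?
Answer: $- \frac{327916580}{27559} - \frac{2570 i \sqrt{6}}{127} \approx -11899.0 - 49.568 i$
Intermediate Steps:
$R = - \frac{1}{434}$ ($R = \frac{1}{-434} = - \frac{1}{434} \approx -0.0023041$)
$r = - \frac{501}{127}$ ($r = 501 \left(- \frac{1}{127}\right) = - \frac{501}{127} \approx -3.9449$)
$Y{\left(A \right)} = \frac{\sqrt{11 + A}}{4}$
$\left(Y{\left(-17 \right)} + \left(R - -147\right)\right) \left(-77 + r\right) = \left(\frac{\sqrt{11 - 17}}{4} - - \frac{63797}{434}\right) \left(-77 - \frac{501}{127}\right) = \left(\frac{\sqrt{-6}}{4} + \left(- \frac{1}{434} + 147\right)\right) \left(- \frac{10280}{127}\right) = \left(\frac{i \sqrt{6}}{4} + \frac{63797}{434}\right) \left(- \frac{10280}{127}\right) = \left(\frac{63797}{434} + \frac{i \sqrt{6}}{4}\right) \left(- \frac{10280}{127}\right) = - \frac{327916580}{27559} - \frac{2570 i \sqrt{6}}{127}$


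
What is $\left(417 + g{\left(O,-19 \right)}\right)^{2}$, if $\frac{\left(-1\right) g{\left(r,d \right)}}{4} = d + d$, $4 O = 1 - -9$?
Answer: $323761$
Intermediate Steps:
$O = \frac{5}{2}$ ($O = \frac{1 - -9}{4} = \frac{1 + 9}{4} = \frac{1}{4} \cdot 10 = \frac{5}{2} \approx 2.5$)
$g{\left(r,d \right)} = - 8 d$ ($g{\left(r,d \right)} = - 4 \left(d + d\right) = - 4 \cdot 2 d = - 8 d$)
$\left(417 + g{\left(O,-19 \right)}\right)^{2} = \left(417 - -152\right)^{2} = \left(417 + 152\right)^{2} = 569^{2} = 323761$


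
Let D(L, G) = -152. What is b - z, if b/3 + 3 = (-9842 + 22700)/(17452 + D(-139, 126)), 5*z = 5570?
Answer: -9694663/8650 ≈ -1120.8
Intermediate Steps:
z = 1114 (z = (⅕)*5570 = 1114)
b = -58563/8650 (b = -9 + 3*((-9842 + 22700)/(17452 - 152)) = -9 + 3*(12858/17300) = -9 + 3*(12858*(1/17300)) = -9 + 3*(6429/8650) = -9 + 19287/8650 = -58563/8650 ≈ -6.7703)
b - z = -58563/8650 - 1*1114 = -58563/8650 - 1114 = -9694663/8650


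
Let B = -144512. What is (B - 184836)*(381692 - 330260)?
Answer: -16939026336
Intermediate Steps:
(B - 184836)*(381692 - 330260) = (-144512 - 184836)*(381692 - 330260) = -329348*51432 = -16939026336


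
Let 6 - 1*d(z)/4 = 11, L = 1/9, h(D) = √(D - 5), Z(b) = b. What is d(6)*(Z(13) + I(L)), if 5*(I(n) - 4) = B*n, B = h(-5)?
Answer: -340 - 4*I*√10/9 ≈ -340.0 - 1.4055*I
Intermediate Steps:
h(D) = √(-5 + D)
L = ⅑ ≈ 0.11111
B = I*√10 (B = √(-5 - 5) = √(-10) = I*√10 ≈ 3.1623*I)
d(z) = -20 (d(z) = 24 - 4*11 = 24 - 44 = -20)
I(n) = 4 + I*n*√10/5 (I(n) = 4 + ((I*√10)*n)/5 = 4 + (I*n*√10)/5 = 4 + I*n*√10/5)
d(6)*(Z(13) + I(L)) = -20*(13 + (4 + (⅕)*I*(⅑)*√10)) = -20*(13 + (4 + I*√10/45)) = -20*(17 + I*√10/45) = -340 - 4*I*√10/9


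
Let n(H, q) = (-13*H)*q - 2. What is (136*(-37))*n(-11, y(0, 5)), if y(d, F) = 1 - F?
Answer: 2888368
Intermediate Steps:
n(H, q) = -2 - 13*H*q (n(H, q) = -13*H*q - 2 = -2 - 13*H*q)
(136*(-37))*n(-11, y(0, 5)) = (136*(-37))*(-2 - 13*(-11)*(1 - 1*5)) = -5032*(-2 - 13*(-11)*(1 - 5)) = -5032*(-2 - 13*(-11)*(-4)) = -5032*(-2 - 572) = -5032*(-574) = 2888368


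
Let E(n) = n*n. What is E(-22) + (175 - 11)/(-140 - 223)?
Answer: 175528/363 ≈ 483.55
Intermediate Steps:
E(n) = n²
E(-22) + (175 - 11)/(-140 - 223) = (-22)² + (175 - 11)/(-140 - 223) = 484 + 164/(-363) = 484 + 164*(-1/363) = 484 - 164/363 = 175528/363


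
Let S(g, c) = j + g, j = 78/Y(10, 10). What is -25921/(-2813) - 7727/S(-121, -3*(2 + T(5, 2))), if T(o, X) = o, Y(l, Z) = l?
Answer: 123351541/1592158 ≈ 77.474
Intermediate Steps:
j = 39/5 (j = 78/10 = 78*(⅒) = 39/5 ≈ 7.8000)
S(g, c) = 39/5 + g
-25921/(-2813) - 7727/S(-121, -3*(2 + T(5, 2))) = -25921/(-2813) - 7727/(39/5 - 121) = -25921*(-1/2813) - 7727/(-566/5) = 25921/2813 - 7727*(-5/566) = 25921/2813 + 38635/566 = 123351541/1592158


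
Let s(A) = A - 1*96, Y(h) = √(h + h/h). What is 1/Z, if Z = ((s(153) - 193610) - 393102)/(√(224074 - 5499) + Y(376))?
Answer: 218198/(586655*(√377 - 5*√8743)) ≈ -0.00083002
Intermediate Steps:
Y(h) = √(1 + h) (Y(h) = √(h + 1) = √(1 + h))
s(A) = -96 + A (s(A) = A - 96 = -96 + A)
Z = -586655/(√377 + 5*√8743) (Z = (((-96 + 153) - 193610) - 393102)/(√(224074 - 5499) + √(1 + 376)) = ((57 - 193610) - 393102)/(√218575 + √377) = (-193553 - 393102)/(5*√8743 + √377) = -586655/(√377 + 5*√8743) ≈ -1204.8)
1/Z = 1/(-2933275*√8743/218198 + 586655*√377/218198)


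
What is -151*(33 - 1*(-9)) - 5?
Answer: -6347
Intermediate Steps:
-151*(33 - 1*(-9)) - 5 = -151*(33 + 9) - 5 = -151*42 - 5 = -6342 - 5 = -6347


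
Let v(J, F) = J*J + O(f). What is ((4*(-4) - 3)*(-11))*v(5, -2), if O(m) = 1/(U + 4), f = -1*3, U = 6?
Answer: 52459/10 ≈ 5245.9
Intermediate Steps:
f = -3
O(m) = ⅒ (O(m) = 1/(6 + 4) = 1/10 = ⅒)
v(J, F) = ⅒ + J² (v(J, F) = J*J + ⅒ = J² + ⅒ = ⅒ + J²)
((4*(-4) - 3)*(-11))*v(5, -2) = ((4*(-4) - 3)*(-11))*(⅒ + 5²) = ((-16 - 3)*(-11))*(⅒ + 25) = -19*(-11)*(251/10) = 209*(251/10) = 52459/10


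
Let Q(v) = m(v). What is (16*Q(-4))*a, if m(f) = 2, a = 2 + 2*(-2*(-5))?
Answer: 704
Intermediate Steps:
a = 22 (a = 2 + 2*10 = 2 + 20 = 22)
Q(v) = 2
(16*Q(-4))*a = (16*2)*22 = 32*22 = 704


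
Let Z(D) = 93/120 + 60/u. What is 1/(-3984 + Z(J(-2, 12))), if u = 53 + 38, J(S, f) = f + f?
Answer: -3640/14496539 ≈ -0.00025109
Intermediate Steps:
J(S, f) = 2*f
u = 91
Z(D) = 5221/3640 (Z(D) = 93/120 + 60/91 = 93*(1/120) + 60*(1/91) = 31/40 + 60/91 = 5221/3640)
1/(-3984 + Z(J(-2, 12))) = 1/(-3984 + 5221/3640) = 1/(-14496539/3640) = -3640/14496539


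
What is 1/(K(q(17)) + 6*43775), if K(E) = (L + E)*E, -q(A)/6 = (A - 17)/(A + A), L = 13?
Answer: 1/262650 ≈ 3.8073e-6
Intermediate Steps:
q(A) = -3*(-17 + A)/A (q(A) = -6*(A - 17)/(A + A) = -6*(-17 + A)/(2*A) = -6*(-17 + A)*1/(2*A) = -3*(-17 + A)/A)
K(E) = E*(13 + E) (K(E) = (13 + E)*E = E*(13 + E))
1/(K(q(17)) + 6*43775) = 1/((-3 + 51/17)*(13 + (-3 + 51/17)) + 6*43775) = 1/((-3 + 51*(1/17))*(13 + (-3 + 51*(1/17))) + 262650) = 1/((-3 + 3)*(13 + (-3 + 3)) + 262650) = 1/(0*(13 + 0) + 262650) = 1/(0*13 + 262650) = 1/(0 + 262650) = 1/262650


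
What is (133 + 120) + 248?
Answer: 501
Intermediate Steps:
(133 + 120) + 248 = 253 + 248 = 501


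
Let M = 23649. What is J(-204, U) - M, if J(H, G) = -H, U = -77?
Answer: -23445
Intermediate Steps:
J(-204, U) - M = -1*(-204) - 1*23649 = 204 - 23649 = -23445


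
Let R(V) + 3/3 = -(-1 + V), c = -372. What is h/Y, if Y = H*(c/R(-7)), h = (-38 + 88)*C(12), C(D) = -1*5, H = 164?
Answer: 875/30504 ≈ 0.028685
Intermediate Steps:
R(V) = -V (R(V) = -1 - (-1 + V) = -1 + (1 - V) = -V)
C(D) = -5
h = -250 (h = (-38 + 88)*(-5) = 50*(-5) = -250)
Y = -61008/7 (Y = 164*(-372/((-1*(-7)))) = 164*(-372/7) = -61008/7 ≈ -8715.4)
h/Y = -250/(-61008/7) = -250*(-7/61008) = 875/30504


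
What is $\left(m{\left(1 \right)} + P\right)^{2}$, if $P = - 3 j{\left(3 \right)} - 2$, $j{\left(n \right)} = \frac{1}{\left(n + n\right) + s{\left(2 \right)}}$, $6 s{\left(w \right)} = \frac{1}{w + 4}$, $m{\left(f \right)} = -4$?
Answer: $\frac{1988100}{47089} \approx 42.22$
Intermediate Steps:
$s{\left(w \right)} = \frac{1}{6 \left(4 + w\right)}$ ($s{\left(w \right)} = \frac{1}{6 \left(w + 4\right)} = \frac{1}{6 \left(4 + w\right)}$)
$j{\left(n \right)} = \frac{1}{\frac{1}{36} + 2 n}$ ($j{\left(n \right)} = \frac{1}{\left(n + n\right) + \frac{1}{6 \left(4 + 2\right)}} = \frac{1}{2 n + \frac{1}{6 \cdot 6}} = \frac{1}{2 n + \frac{1}{6} \cdot \frac{1}{6}} = \frac{1}{2 n + \frac{1}{36}} = \frac{1}{\frac{1}{36} + 2 n}$)
$P = - \frac{542}{217}$ ($P = - 3 \frac{36}{1 + 72 \cdot 3} - 2 = - 3 \frac{36}{1 + 216} - 2 = - 3 \cdot \frac{36}{217} - 2 = - 3 \cdot 36 \cdot \frac{1}{217} - 2 = \left(-3\right) \frac{36}{217} - 2 = - \frac{108}{217} - 2 = - \frac{542}{217} \approx -2.4977$)
$\left(m{\left(1 \right)} + P\right)^{2} = \left(-4 - \frac{542}{217}\right)^{2} = \left(- \frac{1410}{217}\right)^{2} = \frac{1988100}{47089}$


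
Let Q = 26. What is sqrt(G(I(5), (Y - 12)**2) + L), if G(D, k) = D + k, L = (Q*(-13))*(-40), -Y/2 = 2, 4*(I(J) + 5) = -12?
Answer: 2*sqrt(3442) ≈ 117.34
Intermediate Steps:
I(J) = -8 (I(J) = -5 + (1/4)*(-12) = -5 - 3 = -8)
Y = -4 (Y = -2*2 = -4)
L = 13520 (L = (26*(-13))*(-40) = -338*(-40) = 13520)
sqrt(G(I(5), (Y - 12)**2) + L) = sqrt((-8 + (-4 - 12)**2) + 13520) = sqrt((-8 + (-16)**2) + 13520) = sqrt((-8 + 256) + 13520) = sqrt(248 + 13520) = sqrt(13768) = 2*sqrt(3442)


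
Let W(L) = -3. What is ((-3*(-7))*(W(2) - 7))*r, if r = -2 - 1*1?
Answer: 630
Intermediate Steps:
r = -3 (r = -2 - 1 = -3)
((-3*(-7))*(W(2) - 7))*r = ((-3*(-7))*(-3 - 7))*(-3) = (21*(-10))*(-3) = -210*(-3) = 630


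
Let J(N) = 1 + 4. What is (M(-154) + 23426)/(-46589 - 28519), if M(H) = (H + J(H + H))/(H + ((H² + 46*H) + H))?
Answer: -127468625/408687664 ≈ -0.31190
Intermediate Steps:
J(N) = 5
M(H) = (5 + H)/(H² + 48*H) (M(H) = (H + 5)/(H + ((H² + 46*H) + H)) = (5 + H)/(H + (H² + 47*H)) = (5 + H)/(H² + 48*H))
(M(-154) + 23426)/(-46589 - 28519) = ((5 - 154)/((-154)*(48 - 154)) + 23426)/(-46589 - 28519) = (-1/154*(-149)/(-106) + 23426)/(-75108) = (-1/154*(-1/106)*(-149) + 23426)*(-1/75108) = (-149/16324 + 23426)*(-1/75108) = (382405875/16324)*(-1/75108) = -127468625/408687664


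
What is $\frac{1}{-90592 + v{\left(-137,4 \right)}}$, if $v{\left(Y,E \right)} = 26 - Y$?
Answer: $- \frac{1}{90429} \approx -1.1058 \cdot 10^{-5}$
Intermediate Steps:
$\frac{1}{-90592 + v{\left(-137,4 \right)}} = \frac{1}{-90592 + \left(26 - -137\right)} = \frac{1}{-90592 + \left(26 + 137\right)} = \frac{1}{-90592 + 163} = \frac{1}{-90429} = - \frac{1}{90429}$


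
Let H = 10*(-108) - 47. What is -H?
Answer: 1127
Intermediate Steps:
H = -1127 (H = -1080 - 47 = -1127)
-H = -1*(-1127) = 1127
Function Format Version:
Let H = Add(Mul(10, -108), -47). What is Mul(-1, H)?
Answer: 1127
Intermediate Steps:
H = -1127 (H = Add(-1080, -47) = -1127)
Mul(-1, H) = Mul(-1, -1127) = 1127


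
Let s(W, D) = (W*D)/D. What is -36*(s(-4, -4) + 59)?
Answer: -1980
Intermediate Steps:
s(W, D) = W (s(W, D) = (D*W)/D = W)
-36*(s(-4, -4) + 59) = -36*(-4 + 59) = -36*55 = -1980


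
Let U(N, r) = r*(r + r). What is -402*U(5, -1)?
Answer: -804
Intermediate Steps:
U(N, r) = 2*r**2 (U(N, r) = r*(2*r) = 2*r**2)
-402*U(5, -1) = -804*(-1)**2 = -804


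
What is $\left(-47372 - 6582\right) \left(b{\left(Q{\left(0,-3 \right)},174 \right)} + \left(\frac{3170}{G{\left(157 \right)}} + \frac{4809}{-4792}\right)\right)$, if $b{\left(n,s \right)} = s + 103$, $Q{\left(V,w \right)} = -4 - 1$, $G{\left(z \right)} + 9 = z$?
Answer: $- \frac{1422576387495}{88652} \approx -1.6047 \cdot 10^{7}$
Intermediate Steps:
$G{\left(z \right)} = -9 + z$
$Q{\left(V,w \right)} = -5$ ($Q{\left(V,w \right)} = -4 - 1 = -5$)
$b{\left(n,s \right)} = 103 + s$
$\left(-47372 - 6582\right) \left(b{\left(Q{\left(0,-3 \right)},174 \right)} + \left(\frac{3170}{G{\left(157 \right)}} + \frac{4809}{-4792}\right)\right) = \left(-47372 - 6582\right) \left(\left(103 + 174\right) + \left(\frac{3170}{-9 + 157} + \frac{4809}{-4792}\right)\right) = - 53954 \left(277 + \left(\frac{3170}{148} + 4809 \left(- \frac{1}{4792}\right)\right)\right) = - 53954 \left(277 + \left(3170 \cdot \frac{1}{148} - \frac{4809}{4792}\right)\right) = - 53954 \left(277 + \left(\frac{1585}{74} - \frac{4809}{4792}\right)\right) = - 53954 \left(277 + \frac{3619727}{177304}\right) = \left(-53954\right) \frac{52732935}{177304} = - \frac{1422576387495}{88652}$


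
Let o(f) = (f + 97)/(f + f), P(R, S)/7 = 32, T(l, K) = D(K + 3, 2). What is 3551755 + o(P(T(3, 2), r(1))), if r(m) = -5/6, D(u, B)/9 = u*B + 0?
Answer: 1591186561/448 ≈ 3.5518e+6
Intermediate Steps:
D(u, B) = 9*B*u (D(u, B) = 9*(u*B + 0) = 9*(B*u + 0) = 9*(B*u) = 9*B*u)
r(m) = -5/6 (r(m) = -5*1/6 = -5/6)
T(l, K) = 54 + 18*K (T(l, K) = 9*2*(K + 3) = 9*2*(3 + K) = 54 + 18*K)
P(R, S) = 224 (P(R, S) = 7*32 = 224)
o(f) = (97 + f)/(2*f) (o(f) = (97 + f)/((2*f)) = (97 + f)*(1/(2*f)) = (97 + f)/(2*f))
3551755 + o(P(T(3, 2), r(1))) = 3551755 + (1/2)*(97 + 224)/224 = 3551755 + (1/2)*(1/224)*321 = 3551755 + 321/448 = 1591186561/448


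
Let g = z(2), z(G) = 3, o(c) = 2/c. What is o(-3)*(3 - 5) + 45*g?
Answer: 409/3 ≈ 136.33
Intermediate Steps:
g = 3
o(-3)*(3 - 5) + 45*g = (2/(-3))*(3 - 5) + 45*3 = (2*(-1/3))*(-2) + 135 = -2/3*(-2) + 135 = 4/3 + 135 = 409/3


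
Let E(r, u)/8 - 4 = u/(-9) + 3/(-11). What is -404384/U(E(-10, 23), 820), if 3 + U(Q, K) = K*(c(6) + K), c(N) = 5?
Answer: -404384/676497 ≈ -0.59776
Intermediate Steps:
E(r, u) = 328/11 - 8*u/9 (E(r, u) = 32 + 8*(u/(-9) + 3/(-11)) = 32 + 8*(u*(-⅑) + 3*(-1/11)) = 32 + 8*(-u/9 - 3/11) = 32 + 8*(-3/11 - u/9) = 32 + (-24/11 - 8*u/9) = 328/11 - 8*u/9)
U(Q, K) = -3 + K*(5 + K)
-404384/U(E(-10, 23), 820) = -404384/(-3 + 820² + 5*820) = -404384/(-3 + 672400 + 4100) = -404384/676497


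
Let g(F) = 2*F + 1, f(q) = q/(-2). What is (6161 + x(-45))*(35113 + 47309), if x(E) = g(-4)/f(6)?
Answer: 507994260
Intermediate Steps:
f(q) = -q/2 (f(q) = q*(-½) = -q/2)
g(F) = 1 + 2*F
x(E) = 7/3 (x(E) = (1 + 2*(-4))/((-½*6)) = (1 - 8)/(-3) = -7*(-⅓) = 7/3)
(6161 + x(-45))*(35113 + 47309) = (6161 + 7/3)*(35113 + 47309) = (18490/3)*82422 = 507994260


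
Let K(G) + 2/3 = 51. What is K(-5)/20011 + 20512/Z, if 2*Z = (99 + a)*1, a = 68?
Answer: 2462819009/10025511 ≈ 245.66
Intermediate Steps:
K(G) = 151/3 (K(G) = -⅔ + 51 = 151/3)
Z = 167/2 (Z = ((99 + 68)*1)/2 = (167*1)/2 = (½)*167 = 167/2 ≈ 83.500)
K(-5)/20011 + 20512/Z = (151/3)/20011 + 20512/(167/2) = (151/3)*(1/20011) + 20512*(2/167) = 151/60033 + 41024/167 = 2462819009/10025511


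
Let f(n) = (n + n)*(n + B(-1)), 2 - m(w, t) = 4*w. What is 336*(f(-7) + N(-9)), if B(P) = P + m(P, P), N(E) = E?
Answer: 6384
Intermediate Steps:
m(w, t) = 2 - 4*w
B(P) = 2 - 3*P (B(P) = P + (2 - 4*P) = 2 - 3*P)
f(n) = 2*n*(5 + n) (f(n) = (n + n)*(n + (2 - 3*(-1))) = (2*n)*(n + (2 + 3)) = (2*n)*(n + 5) = (2*n)*(5 + n) = 2*n*(5 + n))
336*(f(-7) + N(-9)) = 336*(2*(-7)*(5 - 7) - 9) = 336*(2*(-7)*(-2) - 9) = 336*(28 - 9) = 336*19 = 6384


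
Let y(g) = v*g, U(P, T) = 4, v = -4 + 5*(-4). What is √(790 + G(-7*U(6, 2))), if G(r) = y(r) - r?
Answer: √1490 ≈ 38.601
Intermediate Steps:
v = -24 (v = -4 - 20 = -24)
y(g) = -24*g
G(r) = -25*r (G(r) = -24*r - r = -25*r)
√(790 + G(-7*U(6, 2))) = √(790 - (-175)*4) = √(790 - 25*(-28)) = √(790 + 700) = √1490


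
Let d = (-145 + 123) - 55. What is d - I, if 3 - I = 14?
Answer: -66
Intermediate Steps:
I = -11 (I = 3 - 1*14 = 3 - 14 = -11)
d = -77 (d = -22 - 55 = -77)
d - I = -77 - 1*(-11) = -77 + 11 = -66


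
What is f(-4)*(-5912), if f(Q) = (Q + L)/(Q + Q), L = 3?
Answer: -739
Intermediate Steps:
f(Q) = (3 + Q)/(2*Q) (f(Q) = (Q + 3)/(Q + Q) = (3 + Q)/((2*Q)) = (3 + Q)*(1/(2*Q)) = (3 + Q)/(2*Q))
f(-4)*(-5912) = ((½)*(3 - 4)/(-4))*(-5912) = ((½)*(-¼)*(-1))*(-5912) = (⅛)*(-5912) = -739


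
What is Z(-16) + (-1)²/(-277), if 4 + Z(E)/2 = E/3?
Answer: -15515/831 ≈ -18.670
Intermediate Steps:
Z(E) = -8 + 2*E/3 (Z(E) = -8 + 2*(E/3) = -8 + 2*E/3)
Z(-16) + (-1)²/(-277) = (-8 + (⅔)*(-16)) + (-1)²/(-277) = (-8 - 32/3) - 1/277*1 = -56/3 - 1/277 = -15515/831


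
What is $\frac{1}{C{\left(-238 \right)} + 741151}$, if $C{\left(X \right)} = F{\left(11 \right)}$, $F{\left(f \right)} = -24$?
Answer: $\frac{1}{741127} \approx 1.3493 \cdot 10^{-6}$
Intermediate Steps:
$C{\left(X \right)} = -24$
$\frac{1}{C{\left(-238 \right)} + 741151} = \frac{1}{-24 + 741151} = \frac{1}{741127}$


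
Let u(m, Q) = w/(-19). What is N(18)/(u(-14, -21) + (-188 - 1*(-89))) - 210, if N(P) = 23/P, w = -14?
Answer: -7057697/33606 ≈ -210.01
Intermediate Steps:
u(m, Q) = 14/19 (u(m, Q) = -14/(-19) = -14*(-1/19) = 14/19)
N(18)/(u(-14, -21) + (-188 - 1*(-89))) - 210 = (23/18)/(14/19 + (-188 - 1*(-89))) - 210 = (23*(1/18))/(14/19 + (-188 + 89)) - 210 = (23/18)/(14/19 - 99) - 210 = (23/18)/(-1867/19) - 210 = -19/1867*23/18 - 210 = -437/33606 - 210 = -7057697/33606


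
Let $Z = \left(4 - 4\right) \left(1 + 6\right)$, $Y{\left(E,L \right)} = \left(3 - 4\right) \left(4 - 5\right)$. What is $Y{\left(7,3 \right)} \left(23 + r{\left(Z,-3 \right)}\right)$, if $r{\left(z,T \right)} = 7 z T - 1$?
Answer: $22$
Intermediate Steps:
$Y{\left(E,L \right)} = 1$ ($Y{\left(E,L \right)} = \left(-1\right) \left(-1\right) = 1$)
$Z = 0$ ($Z = 0 \cdot 7 = 0$)
$r{\left(z,T \right)} = -1 + 7 T z$ ($r{\left(z,T \right)} = 7 T z - 1 = -1 + 7 T z$)
$Y{\left(7,3 \right)} \left(23 + r{\left(Z,-3 \right)}\right) = 1 \left(23 - \left(1 + 21 \cdot 0\right)\right) = 1 \left(23 + \left(-1 + 0\right)\right) = 1 \left(23 - 1\right) = 1 \cdot 22 = 22$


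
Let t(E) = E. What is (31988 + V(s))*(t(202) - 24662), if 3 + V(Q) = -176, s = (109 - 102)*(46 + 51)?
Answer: -778048140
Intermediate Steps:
s = 679 (s = 7*97 = 679)
V(Q) = -179 (V(Q) = -3 - 176 = -179)
(31988 + V(s))*(t(202) - 24662) = (31988 - 179)*(202 - 24662) = 31809*(-24460) = -778048140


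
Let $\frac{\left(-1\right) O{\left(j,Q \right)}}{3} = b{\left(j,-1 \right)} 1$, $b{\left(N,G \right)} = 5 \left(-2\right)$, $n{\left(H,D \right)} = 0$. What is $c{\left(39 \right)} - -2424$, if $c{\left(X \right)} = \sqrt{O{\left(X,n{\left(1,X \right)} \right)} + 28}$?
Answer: $2424 + \sqrt{58} \approx 2431.6$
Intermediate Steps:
$b{\left(N,G \right)} = -10$
$O{\left(j,Q \right)} = 30$ ($O{\left(j,Q \right)} = - 3 \left(\left(-10\right) 1\right) = \left(-3\right) \left(-10\right) = 30$)
$c{\left(X \right)} = \sqrt{58}$ ($c{\left(X \right)} = \sqrt{30 + 28} = \sqrt{58}$)
$c{\left(39 \right)} - -2424 = \sqrt{58} - -2424 = \sqrt{58} + 2424 = 2424 + \sqrt{58}$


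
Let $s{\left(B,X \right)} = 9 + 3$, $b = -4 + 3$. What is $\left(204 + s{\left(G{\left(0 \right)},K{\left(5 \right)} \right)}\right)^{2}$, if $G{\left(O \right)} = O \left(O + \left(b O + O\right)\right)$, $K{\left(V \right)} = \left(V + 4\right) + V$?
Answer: $46656$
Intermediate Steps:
$b = -1$
$K{\left(V \right)} = 4 + 2 V$ ($K{\left(V \right)} = \left(4 + V\right) + V = 4 + 2 V$)
$G{\left(O \right)} = O^{2}$ ($G{\left(O \right)} = O \left(O + \left(- O + O\right)\right) = O \left(O + 0\right) = O O = O^{2}$)
$s{\left(B,X \right)} = 12$
$\left(204 + s{\left(G{\left(0 \right)},K{\left(5 \right)} \right)}\right)^{2} = \left(204 + 12\right)^{2} = 216^{2} = 46656$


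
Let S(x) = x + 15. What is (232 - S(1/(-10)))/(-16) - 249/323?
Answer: -741073/51680 ≈ -14.340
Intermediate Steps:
S(x) = 15 + x
(232 - S(1/(-10)))/(-16) - 249/323 = (232 - (15 + 1/(-10)))/(-16) - 249/323 = (232 - (15 + 1*(-⅒)))*(-1/16) - 249*1/323 = (232 - (15 - ⅒))*(-1/16) - 249/323 = (232 - 1*149/10)*(-1/16) - 249/323 = (232 - 149/10)*(-1/16) - 249/323 = (2171/10)*(-1/16) - 249/323 = -2171/160 - 249/323 = -741073/51680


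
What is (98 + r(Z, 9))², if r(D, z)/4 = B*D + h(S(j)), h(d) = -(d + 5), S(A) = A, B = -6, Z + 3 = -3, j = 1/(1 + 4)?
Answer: 1223236/25 ≈ 48929.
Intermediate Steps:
j = ⅕ (j = 1/5 = ⅕ ≈ 0.20000)
Z = -6 (Z = -3 - 3 = -6)
h(d) = -5 - d (h(d) = -(5 + d) = -5 - d)
r(D, z) = -104/5 - 24*D (r(D, z) = 4*(-6*D + (-5 - 1*⅕)) = 4*(-6*D + (-5 - ⅕)) = 4*(-6*D - 26/5) = 4*(-26/5 - 6*D) = -104/5 - 24*D)
(98 + r(Z, 9))² = (98 + (-104/5 - 24*(-6)))² = (98 + (-104/5 + 144))² = (98 + 616/5)² = (1106/5)² = 1223236/25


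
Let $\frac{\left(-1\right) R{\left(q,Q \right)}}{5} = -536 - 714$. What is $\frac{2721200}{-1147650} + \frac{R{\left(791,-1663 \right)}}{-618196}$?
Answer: $- \frac{16894077677}{7094726394} \approx -2.3812$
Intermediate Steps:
$R{\left(q,Q \right)} = 6250$ ($R{\left(q,Q \right)} = - 5 \left(-536 - 714\right) = \left(-5\right) \left(-1250\right) = 6250$)
$\frac{2721200}{-1147650} + \frac{R{\left(791,-1663 \right)}}{-618196} = \frac{2721200}{-1147650} + \frac{6250}{-618196} = 2721200 \left(- \frac{1}{1147650}\right) + 6250 \left(- \frac{1}{618196}\right) = - \frac{54424}{22953} - \frac{3125}{309098} = - \frac{16894077677}{7094726394}$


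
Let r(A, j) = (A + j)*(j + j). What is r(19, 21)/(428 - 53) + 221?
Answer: 5637/25 ≈ 225.48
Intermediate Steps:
r(A, j) = 2*j*(A + j) (r(A, j) = (A + j)*(2*j) = 2*j*(A + j))
r(19, 21)/(428 - 53) + 221 = (2*21*(19 + 21))/(428 - 53) + 221 = (2*21*40)/375 + 221 = 1680*(1/375) + 221 = 112/25 + 221 = 5637/25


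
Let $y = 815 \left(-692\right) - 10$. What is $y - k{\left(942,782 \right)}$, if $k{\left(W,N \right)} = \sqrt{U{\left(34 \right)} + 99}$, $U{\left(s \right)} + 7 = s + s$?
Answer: $-563990 - 4 \sqrt{10} \approx -5.64 \cdot 10^{5}$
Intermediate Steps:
$U{\left(s \right)} = -7 + 2 s$ ($U{\left(s \right)} = -7 + \left(s + s\right) = -7 + 2 s$)
$y = -563990$ ($y = -563980 - 10 = -563990$)
$k{\left(W,N \right)} = 4 \sqrt{10}$ ($k{\left(W,N \right)} = \sqrt{\left(-7 + 2 \cdot 34\right) + 99} = \sqrt{\left(-7 + 68\right) + 99} = \sqrt{61 + 99} = \sqrt{160} = 4 \sqrt{10}$)
$y - k{\left(942,782 \right)} = -563990 - 4 \sqrt{10}$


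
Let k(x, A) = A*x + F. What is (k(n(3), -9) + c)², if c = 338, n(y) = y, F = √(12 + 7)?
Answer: (311 + √19)² ≈ 99451.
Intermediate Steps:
F = √19 ≈ 4.3589
k(x, A) = √19 + A*x (k(x, A) = A*x + √19 = √19 + A*x)
(k(n(3), -9) + c)² = ((√19 - 9*3) + 338)² = ((√19 - 27) + 338)² = ((-27 + √19) + 338)² = (311 + √19)²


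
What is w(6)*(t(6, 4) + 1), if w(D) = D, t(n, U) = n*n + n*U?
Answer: 366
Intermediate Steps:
t(n, U) = n**2 + U*n
w(6)*(t(6, 4) + 1) = 6*(6*(4 + 6) + 1) = 6*(6*10 + 1) = 6*(60 + 1) = 6*61 = 366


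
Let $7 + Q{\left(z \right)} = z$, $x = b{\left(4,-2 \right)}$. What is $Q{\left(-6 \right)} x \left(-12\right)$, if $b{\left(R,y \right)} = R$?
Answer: $624$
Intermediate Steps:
$x = 4$
$Q{\left(z \right)} = -7 + z$
$Q{\left(-6 \right)} x \left(-12\right) = \left(-7 - 6\right) 4 \left(-12\right) = \left(-13\right) 4 \left(-12\right) = \left(-52\right) \left(-12\right) = 624$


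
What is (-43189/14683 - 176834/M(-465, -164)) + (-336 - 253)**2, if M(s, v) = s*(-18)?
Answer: 21316245792179/61448355 ≈ 3.4690e+5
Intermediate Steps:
M(s, v) = -18*s
(-43189/14683 - 176834/M(-465, -164)) + (-336 - 253)**2 = (-43189/14683 - 176834/((-18*(-465)))) + (-336 - 253)**2 = (-43189*1/14683 - 176834/8370) + (-589)**2 = (-43189/14683 - 176834*1/8370) + 346921 = (-43189/14683 - 88417/4185) + 346921 = -1478972776/61448355 + 346921 = 21316245792179/61448355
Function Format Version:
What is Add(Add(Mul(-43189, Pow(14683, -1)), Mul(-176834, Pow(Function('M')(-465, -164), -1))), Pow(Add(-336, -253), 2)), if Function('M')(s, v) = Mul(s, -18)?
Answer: Rational(21316245792179, 61448355) ≈ 3.4690e+5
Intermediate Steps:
Function('M')(s, v) = Mul(-18, s)
Add(Add(Mul(-43189, Pow(14683, -1)), Mul(-176834, Pow(Function('M')(-465, -164), -1))), Pow(Add(-336, -253), 2)) = Add(Add(Mul(-43189, Pow(14683, -1)), Mul(-176834, Pow(Mul(-18, -465), -1))), Pow(Add(-336, -253), 2)) = Add(Add(Mul(-43189, Rational(1, 14683)), Mul(-176834, Pow(8370, -1))), Pow(-589, 2)) = Add(Add(Rational(-43189, 14683), Mul(-176834, Rational(1, 8370))), 346921) = Add(Add(Rational(-43189, 14683), Rational(-88417, 4185)), 346921) = Add(Rational(-1478972776, 61448355), 346921) = Rational(21316245792179, 61448355)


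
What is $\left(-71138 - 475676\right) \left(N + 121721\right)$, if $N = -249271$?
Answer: $69746125700$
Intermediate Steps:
$\left(-71138 - 475676\right) \left(N + 121721\right) = \left(-71138 - 475676\right) \left(-249271 + 121721\right) = \left(-546814\right) \left(-127550\right) = 69746125700$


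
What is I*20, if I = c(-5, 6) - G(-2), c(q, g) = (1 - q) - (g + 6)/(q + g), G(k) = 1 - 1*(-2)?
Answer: -180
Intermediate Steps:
G(k) = 3 (G(k) = 1 + 2 = 3)
c(q, g) = 1 - q - (6 + g)/(g + q) (c(q, g) = (1 - q) - (6 + g)/(g + q) = 1 - q - (6 + g)/(g + q))
I = -9 (I = (-6 - 5 - 1*(-5)² - 1*6*(-5))/(6 - 5) - 1*3 = (-6 - 5 - 1*25 + 30)/1 - 3 = 1*(-6 - 5 - 25 + 30) - 3 = 1*(-6) - 3 = -6 - 3 = -9)
I*20 = -9*20 = -180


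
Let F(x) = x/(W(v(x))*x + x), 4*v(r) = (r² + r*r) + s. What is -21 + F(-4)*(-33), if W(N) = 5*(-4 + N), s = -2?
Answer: -843/37 ≈ -22.784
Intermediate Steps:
v(r) = -½ + r²/2 (v(r) = ((r² + r*r) - 2)/4 = ((r² + r²) - 2)/4 = (2*r² - 2)/4 = (-2 + 2*r²)/4 = -½ + r²/2)
W(N) = -20 + 5*N
F(x) = x/(x + x*(-45/2 + 5*x²/2)) (F(x) = x/((-20 + 5*(-½ + x²/2))*x + x) = x/((-20 + (-5/2 + 5*x²/2))*x + x) = x/((-45/2 + 5*x²/2)*x + x) = x/(x*(-45/2 + 5*x²/2) + x) = x/(x + x*(-45/2 + 5*x²/2)))
-21 + F(-4)*(-33) = -21 + (2/(-43 + 5*(-4)²))*(-33) = -21 + (2/(-43 + 5*16))*(-33) = -21 + (2/(-43 + 80))*(-33) = -21 + (2/37)*(-33) = -21 - 66/37 = -843/37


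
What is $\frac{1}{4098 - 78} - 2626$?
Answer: $- \frac{10556519}{4020} \approx -2626.0$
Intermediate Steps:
$\frac{1}{4098 - 78} - 2626 = \frac{1}{4020} - 2626 = - \frac{10556519}{4020}$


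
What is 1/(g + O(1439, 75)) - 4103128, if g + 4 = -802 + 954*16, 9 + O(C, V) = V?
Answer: -59593831071/14524 ≈ -4.1031e+6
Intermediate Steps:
O(C, V) = -9 + V
g = 14458 (g = -4 + (-802 + 954*16) = -4 + (-802 + 15264) = -4 + 14462 = 14458)
1/(g + O(1439, 75)) - 4103128 = 1/(14458 + (-9 + 75)) - 4103128 = 1/(14458 + 66) - 4103128 = 1/14524 - 4103128 = -59593831071/14524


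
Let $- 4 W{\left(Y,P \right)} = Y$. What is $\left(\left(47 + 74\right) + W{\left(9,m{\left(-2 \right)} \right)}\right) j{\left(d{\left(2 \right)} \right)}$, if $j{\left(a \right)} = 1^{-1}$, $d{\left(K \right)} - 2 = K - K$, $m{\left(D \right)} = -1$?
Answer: $\frac{475}{4} \approx 118.75$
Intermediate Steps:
$W{\left(Y,P \right)} = - \frac{Y}{4}$
$d{\left(K \right)} = 2$ ($d{\left(K \right)} = 2 + \left(K - K\right) = 2 + 0 = 2$)
$j{\left(a \right)} = 1$
$\left(\left(47 + 74\right) + W{\left(9,m{\left(-2 \right)} \right)}\right) j{\left(d{\left(2 \right)} \right)} = \left(\left(47 + 74\right) - \frac{9}{4}\right) 1 = \left(121 - \frac{9}{4}\right) 1 = \frac{475}{4} \cdot 1 = \frac{475}{4}$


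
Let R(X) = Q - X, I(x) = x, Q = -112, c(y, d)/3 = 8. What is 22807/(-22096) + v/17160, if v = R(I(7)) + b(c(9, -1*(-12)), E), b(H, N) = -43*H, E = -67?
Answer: -52100077/47395920 ≈ -1.0993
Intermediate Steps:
c(y, d) = 24 (c(y, d) = 3*8 = 24)
R(X) = -112 - X
v = -1151 (v = (-112 - 1*7) - 43*24 = (-112 - 7) - 1032 = -119 - 1032 = -1151)
22807/(-22096) + v/17160 = 22807/(-22096) - 1151/17160 = 22807*(-1/22096) - 1151*1/17160 = -22807/22096 - 1151/17160 = -52100077/47395920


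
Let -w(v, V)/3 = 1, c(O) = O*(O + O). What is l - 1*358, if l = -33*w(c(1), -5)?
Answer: -259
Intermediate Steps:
c(O) = 2*O² (c(O) = O*(2*O) = 2*O²)
w(v, V) = -3 (w(v, V) = -3*1 = -3)
l = 99 (l = -33*(-3) = 99)
l - 1*358 = 99 - 1*358 = 99 - 358 = -259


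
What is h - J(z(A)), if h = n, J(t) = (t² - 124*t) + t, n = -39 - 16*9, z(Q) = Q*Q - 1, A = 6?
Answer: 2897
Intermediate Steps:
z(Q) = -1 + Q² (z(Q) = Q² - 1 = -1 + Q²)
n = -183 (n = -39 - 144 = -183)
J(t) = t² - 123*t
h = -183
h - J(z(A)) = -183 - (-1 + 6²)*(-123 + (-1 + 6²)) = -183 - (-1 + 36)*(-123 + (-1 + 36)) = -183 - 35*(-123 + 35) = -183 - 35*(-88) = -183 - 1*(-3080) = -183 + 3080 = 2897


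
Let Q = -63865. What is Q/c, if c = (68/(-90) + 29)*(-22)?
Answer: 2873925/27962 ≈ 102.78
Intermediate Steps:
c = -27962/45 (c = (68*(-1/90) + 29)*(-22) = (-34/45 + 29)*(-22) = (1271/45)*(-22) = -27962/45 ≈ -621.38)
Q/c = -63865/(-27962/45) = -63865*(-45/27962) = 2873925/27962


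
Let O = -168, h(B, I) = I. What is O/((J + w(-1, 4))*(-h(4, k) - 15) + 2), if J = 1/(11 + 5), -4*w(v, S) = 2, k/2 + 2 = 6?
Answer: -2688/193 ≈ -13.927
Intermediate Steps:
k = 8 (k = -4 + 2*6 = -4 + 12 = 8)
w(v, S) = -1/2 (w(v, S) = -1/4*2 = -1/2)
J = 1/16 ≈ 0.062500
O/((J + w(-1, 4))*(-h(4, k) - 15) + 2) = -168/((1/16 - 1/2)*(-1*8 - 15) + 2) = -168/(-7*(-8 - 15)/16 + 2) = -168/(-7/16*(-23) + 2) = -168/(161/16 + 2) = -168/193/16 = -168*16/193 = -2688/193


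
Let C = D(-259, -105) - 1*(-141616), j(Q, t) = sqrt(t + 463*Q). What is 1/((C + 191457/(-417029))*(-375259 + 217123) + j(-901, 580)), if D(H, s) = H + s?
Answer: -431632310826982135816/9641350930344004776733036053111 - 173913186841*I*sqrt(5143)/9641350930344004776733036053111 ≈ -4.4769e-11 - 1.2936e-18*I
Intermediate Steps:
C = 141252 (C = (-259 - 105) - 1*(-141616) = -364 + 141616 = 141252)
1/((C + 191457/(-417029))*(-375259 + 217123) + j(-901, 580)) = 1/((141252 + 191457/(-417029))*(-375259 + 217123) + sqrt(580 + 463*(-901))) = 1/((141252 + 191457*(-1/417029))*(-158136) + sqrt(580 - 417163)) = 1/((141252 - 191457/417029)*(-158136) + sqrt(-416583)) = 1/((58905988851/417029)*(-158136) + 9*I*sqrt(5143)) = 1/(-9315157452941736/417029 + 9*I*sqrt(5143))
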